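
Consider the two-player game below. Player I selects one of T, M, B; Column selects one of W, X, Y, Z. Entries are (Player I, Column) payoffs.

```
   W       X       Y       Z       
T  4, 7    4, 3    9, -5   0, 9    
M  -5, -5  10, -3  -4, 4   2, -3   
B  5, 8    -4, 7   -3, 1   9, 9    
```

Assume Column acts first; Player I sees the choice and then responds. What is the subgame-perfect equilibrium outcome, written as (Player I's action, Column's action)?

(B, Z)

Player I best-responds to each possible Column move:
- W: BR = B, leader payoff 8.
- X: BR = M, leader payoff -3.
- Y: BR = T, leader payoff -5.
- Z: BR = B, leader payoff 9.
Maximizing over 8, -3, -5, 9, Column chooses Z. Subgame-perfect outcome: (B, Z) with payoffs (9, 9).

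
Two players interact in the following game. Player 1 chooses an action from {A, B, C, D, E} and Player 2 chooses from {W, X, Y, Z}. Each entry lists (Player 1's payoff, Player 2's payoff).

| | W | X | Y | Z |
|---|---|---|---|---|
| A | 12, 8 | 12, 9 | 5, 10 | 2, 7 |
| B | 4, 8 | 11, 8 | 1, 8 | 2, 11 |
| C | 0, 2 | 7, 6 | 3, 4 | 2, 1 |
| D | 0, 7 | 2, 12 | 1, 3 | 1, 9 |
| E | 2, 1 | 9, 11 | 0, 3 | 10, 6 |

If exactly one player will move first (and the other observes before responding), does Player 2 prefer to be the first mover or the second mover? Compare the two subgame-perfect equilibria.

second

If Player 1 leads: Player 2's best replies are A→Y, B→Z, C→X, D→X, E→X; Player 1's induced payoffs 5, 2, 7, 2, 9; outcome (E, X), payoffs (9, 11).
If Player 2 leads: Player 1's best replies are W→A, X→A, Y→A, Z→E; Player 2's induced payoffs 8, 9, 10, 6; outcome (A, Y), payoffs (5, 10).
Player 2 gets 10 moving first and 11 moving second, so Player 2 prefers to move second.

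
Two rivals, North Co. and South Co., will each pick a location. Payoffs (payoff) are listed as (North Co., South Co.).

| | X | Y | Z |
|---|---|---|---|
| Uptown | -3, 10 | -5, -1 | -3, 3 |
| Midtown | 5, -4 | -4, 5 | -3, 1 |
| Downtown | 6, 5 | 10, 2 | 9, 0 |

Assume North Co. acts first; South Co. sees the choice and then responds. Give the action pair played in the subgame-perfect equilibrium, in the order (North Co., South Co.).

(Downtown, X)

Solve by backward induction (North Co. leads).
- Uptown: South Co. compares 10, -1, 3 and picks X; North Co. would get -3.
- Midtown: South Co. compares -4, 5, 1 and picks Y; North Co. would get -4.
- Downtown: South Co. compares 5, 2, 0 and picks X; North Co. would get 6.
Among -3, -4, 6, the best is 6 at Downtown. Subgame-perfect outcome: (Downtown, X) with payoffs (6, 5).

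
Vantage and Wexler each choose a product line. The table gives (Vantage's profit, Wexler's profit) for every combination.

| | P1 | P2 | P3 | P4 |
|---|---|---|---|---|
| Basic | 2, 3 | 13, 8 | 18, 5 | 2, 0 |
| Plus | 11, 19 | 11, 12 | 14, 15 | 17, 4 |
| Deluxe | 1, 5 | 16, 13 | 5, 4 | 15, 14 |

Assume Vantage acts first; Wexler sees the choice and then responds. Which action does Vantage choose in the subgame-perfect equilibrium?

Deluxe

Solve by backward induction (Vantage leads).
- Basic: Wexler compares 3, 8, 5, 0 and picks P2; Vantage would get 13.
- Plus: Wexler compares 19, 12, 15, 4 and picks P1; Vantage would get 11.
- Deluxe: Wexler compares 5, 13, 4, 14 and picks P4; Vantage would get 15.
Vantage's induced payoffs are 13, 11, 15, so Vantage commits to Deluxe. Subgame-perfect outcome: (Deluxe, P4) with payoffs (15, 14).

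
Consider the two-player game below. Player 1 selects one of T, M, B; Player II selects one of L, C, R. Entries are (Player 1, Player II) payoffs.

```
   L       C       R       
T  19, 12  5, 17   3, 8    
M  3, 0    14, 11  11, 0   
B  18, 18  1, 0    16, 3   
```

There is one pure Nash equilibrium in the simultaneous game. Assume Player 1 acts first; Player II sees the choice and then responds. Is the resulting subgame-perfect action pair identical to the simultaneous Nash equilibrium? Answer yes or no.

no

Player II best-responds to each possible Player 1 move:
- T: Player II compares 12, 17, 8 and picks C; Player 1 would get 5.
- M: Player II compares 0, 11, 0 and picks C; Player 1 would get 14.
- B: Player II compares 18, 0, 3 and picks L; Player 1 would get 18.
Player 1's induced payoffs are 5, 14, 18, so Player 1 commits to B. Subgame-perfect outcome: (B, L) with payoffs (18, 18).
Now find the simultaneous Nash equilibrium.
Player 1's best replies: L→T; C→M; R→B.
Player II's best replies: T→C; M→C; B→L.
Only (M, C) has each player best-responding; Nash payoffs (14, 11).
Sequential outcome (B, L) differs from the Nash profile (M, C).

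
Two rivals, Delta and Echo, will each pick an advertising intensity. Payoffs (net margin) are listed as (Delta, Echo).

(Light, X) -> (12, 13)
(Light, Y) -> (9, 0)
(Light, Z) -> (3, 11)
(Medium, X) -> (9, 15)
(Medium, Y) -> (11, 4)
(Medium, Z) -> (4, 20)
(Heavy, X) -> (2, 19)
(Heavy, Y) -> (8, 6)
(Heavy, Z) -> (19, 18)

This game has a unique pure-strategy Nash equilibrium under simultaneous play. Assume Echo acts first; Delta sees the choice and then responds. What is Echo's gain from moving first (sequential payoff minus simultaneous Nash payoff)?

5

Backward induction with Echo moving first.
- X: Delta compares 12, 9, 2 and picks Light; Echo would get 13.
- Y: Delta compares 9, 11, 8 and picks Medium; Echo would get 4.
- Z: Delta compares 3, 4, 19 and picks Heavy; Echo would get 18.
Maximizing over 13, 4, 18, Echo chooses Z. Subgame-perfect outcome: (Heavy, Z) with payoffs (19, 18).
Under simultaneous play:
Delta's best replies: X→Light; Y→Medium; Z→Heavy.
Echo's best replies: Light→X; Medium→Z; Heavy→X.
The unique mutual best reply is (Light, X), giving (12, 13).
Echo's commitment gain: 18 − 13 = 5.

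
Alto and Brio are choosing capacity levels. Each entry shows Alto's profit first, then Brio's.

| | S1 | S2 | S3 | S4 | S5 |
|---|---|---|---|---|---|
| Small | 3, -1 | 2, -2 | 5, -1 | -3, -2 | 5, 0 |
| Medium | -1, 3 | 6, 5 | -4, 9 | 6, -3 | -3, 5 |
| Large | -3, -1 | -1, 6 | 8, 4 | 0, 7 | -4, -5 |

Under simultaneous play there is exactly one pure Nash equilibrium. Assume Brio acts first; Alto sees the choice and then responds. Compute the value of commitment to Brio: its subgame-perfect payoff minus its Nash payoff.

5

Solve by backward induction (Brio leads).
- S1: BR = Small, leader payoff -1.
- S2: BR = Medium, leader payoff 5.
- S3: BR = Large, leader payoff 4.
- S4: BR = Medium, leader payoff -3.
- S5: BR = Small, leader payoff 0.
Maximizing over -1, 5, 4, -3, 0, Brio chooses S2. Subgame-perfect outcome: (Medium, S2) with payoffs (6, 5).
Under simultaneous play:
Alto's best replies: S1→Small; S2→Medium; S3→Large; S4→Medium; S5→Small.
Brio's best replies: Small→S5; Medium→S3; Large→S4.
The unique mutual best reply is (Small, S5), giving (5, 0).
Brio's commitment gain: 5 − 0 = 5.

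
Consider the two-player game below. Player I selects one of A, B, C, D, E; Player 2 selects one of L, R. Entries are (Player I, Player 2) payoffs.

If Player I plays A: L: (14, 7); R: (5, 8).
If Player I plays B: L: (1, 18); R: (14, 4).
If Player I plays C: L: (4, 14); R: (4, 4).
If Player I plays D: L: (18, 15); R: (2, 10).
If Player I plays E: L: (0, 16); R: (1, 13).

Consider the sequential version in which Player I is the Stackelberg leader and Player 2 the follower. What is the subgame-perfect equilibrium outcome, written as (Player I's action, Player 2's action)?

(D, L)

Backward induction with Player I moving first.
- A: BR = R, leader payoff 5.
- B: BR = L, leader payoff 1.
- C: BR = L, leader payoff 4.
- D: BR = L, leader payoff 18.
- E: BR = L, leader payoff 0.
Maximizing over 5, 1, 4, 18, 0, Player I chooses D. Subgame-perfect outcome: (D, L) with payoffs (18, 15).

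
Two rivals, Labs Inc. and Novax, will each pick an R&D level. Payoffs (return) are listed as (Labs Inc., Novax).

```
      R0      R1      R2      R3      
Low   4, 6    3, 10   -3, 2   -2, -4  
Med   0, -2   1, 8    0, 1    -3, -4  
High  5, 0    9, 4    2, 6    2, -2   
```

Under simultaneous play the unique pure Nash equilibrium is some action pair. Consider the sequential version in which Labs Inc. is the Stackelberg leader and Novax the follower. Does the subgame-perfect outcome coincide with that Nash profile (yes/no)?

Backward induction with Labs Inc. moving first.
- Low → Novax plays R1 (best of 6, 10, 2, -4); Labs Inc. gets 3.
- Med → Novax plays R1 (best of -2, 8, 1, -4); Labs Inc. gets 1.
- High → Novax plays R2 (best of 0, 4, 6, -2); Labs Inc. gets 2.
Maximizing over 3, 1, 2, Labs Inc. chooses Low. Subgame-perfect outcome: (Low, R1) with payoffs (3, 10).
Under simultaneous play:
Labs Inc.'s best replies: R0→High; R1→High; R2→High; R3→High.
Novax's best replies: Low→R1; Med→R1; High→R2.
The unique mutual best reply is (High, R2), giving (2, 6).
Sequential outcome (Low, R1) differs from the Nash profile (High, R2).

no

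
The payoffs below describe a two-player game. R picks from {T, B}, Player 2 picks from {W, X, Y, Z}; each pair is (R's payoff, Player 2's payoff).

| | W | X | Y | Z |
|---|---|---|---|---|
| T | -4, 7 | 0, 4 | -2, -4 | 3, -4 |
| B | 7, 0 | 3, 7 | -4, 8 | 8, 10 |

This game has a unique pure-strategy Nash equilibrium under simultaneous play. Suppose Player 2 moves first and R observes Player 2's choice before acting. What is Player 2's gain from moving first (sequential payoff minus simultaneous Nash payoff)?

0

R best-responds to each possible Player 2 move:
- W → R plays B (best of -4, 7); Player 2 gets 0.
- X → R plays B (best of 0, 3); Player 2 gets 7.
- Y → R plays T (best of -2, -4); Player 2 gets -4.
- Z → R plays B (best of 3, 8); Player 2 gets 10.
Among 0, 7, -4, 10, the best is 10 at Z. Subgame-perfect outcome: (B, Z) with payoffs (8, 10).
Now find the simultaneous Nash equilibrium.
R's best replies: W→B; X→B; Y→T; Z→B.
Player 2's best replies: T→W; B→Z.
The unique mutual best reply is (B, Z), giving (8, 10).
Player 2's commitment gain: 10 − 10 = 0.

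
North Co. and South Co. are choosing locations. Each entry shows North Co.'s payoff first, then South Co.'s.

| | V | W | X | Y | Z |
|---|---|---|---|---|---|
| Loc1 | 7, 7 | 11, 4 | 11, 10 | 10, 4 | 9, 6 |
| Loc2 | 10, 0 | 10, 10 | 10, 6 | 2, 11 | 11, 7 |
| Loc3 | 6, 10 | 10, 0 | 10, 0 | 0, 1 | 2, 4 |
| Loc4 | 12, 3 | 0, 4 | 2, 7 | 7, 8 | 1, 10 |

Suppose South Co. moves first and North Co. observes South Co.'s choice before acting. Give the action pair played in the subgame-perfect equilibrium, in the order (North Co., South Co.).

Solve by backward induction (South Co. leads).
- V: North Co. compares 7, 10, 6, 12 and picks Loc4; South Co. would get 3.
- W: North Co. compares 11, 10, 10, 0 and picks Loc1; South Co. would get 4.
- X: North Co. compares 11, 10, 10, 2 and picks Loc1; South Co. would get 10.
- Y: North Co. compares 10, 2, 0, 7 and picks Loc1; South Co. would get 4.
- Z: North Co. compares 9, 11, 2, 1 and picks Loc2; South Co. would get 7.
Among 3, 4, 10, 4, 7, the best is 10 at X. Subgame-perfect outcome: (Loc1, X) with payoffs (11, 10).

(Loc1, X)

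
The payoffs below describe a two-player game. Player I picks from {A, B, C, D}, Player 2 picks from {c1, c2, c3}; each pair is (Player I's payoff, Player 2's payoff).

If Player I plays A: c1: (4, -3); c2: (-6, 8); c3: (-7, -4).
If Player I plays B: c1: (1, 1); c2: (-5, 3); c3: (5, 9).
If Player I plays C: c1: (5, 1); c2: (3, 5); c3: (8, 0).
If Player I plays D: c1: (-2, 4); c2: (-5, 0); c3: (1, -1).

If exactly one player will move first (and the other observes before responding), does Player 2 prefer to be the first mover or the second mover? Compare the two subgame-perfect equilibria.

second

If Player I leads: Player 2's best replies are A→c2, B→c3, C→c2, D→c1; Player I's induced payoffs -6, 5, 3, -2; outcome (B, c3), payoffs (5, 9).
If Player 2 leads: Player I's best replies are c1→C, c2→C, c3→C; Player 2's induced payoffs 1, 5, 0; outcome (C, c2), payoffs (3, 5).
Player 2 gets 5 moving first and 9 moving second, so Player 2 prefers to move second.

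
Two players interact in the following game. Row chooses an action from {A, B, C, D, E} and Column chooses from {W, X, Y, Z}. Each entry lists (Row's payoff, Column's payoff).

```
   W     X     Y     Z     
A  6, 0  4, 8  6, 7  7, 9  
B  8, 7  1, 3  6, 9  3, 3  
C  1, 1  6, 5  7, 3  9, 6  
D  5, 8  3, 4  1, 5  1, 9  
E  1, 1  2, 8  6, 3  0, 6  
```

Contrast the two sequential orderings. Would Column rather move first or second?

If Row leads: Column's best replies are A→Z, B→Y, C→Z, D→Z, E→X; Row's induced payoffs 7, 6, 9, 1, 2; outcome (C, Z), payoffs (9, 6).
If Column leads: Row's best replies are W→B, X→C, Y→C, Z→C; Column's induced payoffs 7, 5, 3, 6; outcome (B, W), payoffs (8, 7).
Column gets 7 moving first and 6 moving second, so Column prefers to move first.

first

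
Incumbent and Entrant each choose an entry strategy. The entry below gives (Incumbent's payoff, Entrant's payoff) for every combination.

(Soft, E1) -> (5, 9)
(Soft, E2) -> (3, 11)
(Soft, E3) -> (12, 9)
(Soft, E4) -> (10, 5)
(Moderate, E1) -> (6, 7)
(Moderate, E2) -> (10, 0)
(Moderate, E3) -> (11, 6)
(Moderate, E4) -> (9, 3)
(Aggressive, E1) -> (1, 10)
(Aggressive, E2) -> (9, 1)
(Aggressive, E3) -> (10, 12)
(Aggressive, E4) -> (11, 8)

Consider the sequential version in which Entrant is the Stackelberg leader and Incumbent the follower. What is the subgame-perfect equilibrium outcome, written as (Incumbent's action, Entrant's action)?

Incumbent best-responds to each possible Entrant move:
- E1 → Incumbent plays Moderate (best of 5, 6, 1); Entrant gets 7.
- E2 → Incumbent plays Moderate (best of 3, 10, 9); Entrant gets 0.
- E3 → Incumbent plays Soft (best of 12, 11, 10); Entrant gets 9.
- E4 → Incumbent plays Aggressive (best of 10, 9, 11); Entrant gets 8.
Maximizing over 7, 0, 9, 8, Entrant chooses E3. Subgame-perfect outcome: (Soft, E3) with payoffs (12, 9).

(Soft, E3)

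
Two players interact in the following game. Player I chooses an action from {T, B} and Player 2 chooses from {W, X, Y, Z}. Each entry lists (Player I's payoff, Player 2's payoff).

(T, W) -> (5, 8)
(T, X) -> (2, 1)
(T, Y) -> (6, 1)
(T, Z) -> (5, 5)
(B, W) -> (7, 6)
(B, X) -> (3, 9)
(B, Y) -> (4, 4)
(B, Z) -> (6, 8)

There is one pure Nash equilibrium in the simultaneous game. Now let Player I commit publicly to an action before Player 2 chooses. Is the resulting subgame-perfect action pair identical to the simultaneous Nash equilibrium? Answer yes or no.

Backward induction with Player I moving first.
- T → Player 2 plays W (best of 8, 1, 1, 5); Player I gets 5.
- B → Player 2 plays X (best of 6, 9, 4, 8); Player I gets 3.
Among 5, 3, the best is 5 at T. Subgame-perfect outcome: (T, W) with payoffs (5, 8).
Under simultaneous play:
Player I's best replies: W→B; X→B; Y→T; Z→B.
Player 2's best replies: T→W; B→X.
Only (B, X) has each player best-responding; Nash payoffs (3, 9).
Sequential outcome (T, W) differs from the Nash profile (B, X).

no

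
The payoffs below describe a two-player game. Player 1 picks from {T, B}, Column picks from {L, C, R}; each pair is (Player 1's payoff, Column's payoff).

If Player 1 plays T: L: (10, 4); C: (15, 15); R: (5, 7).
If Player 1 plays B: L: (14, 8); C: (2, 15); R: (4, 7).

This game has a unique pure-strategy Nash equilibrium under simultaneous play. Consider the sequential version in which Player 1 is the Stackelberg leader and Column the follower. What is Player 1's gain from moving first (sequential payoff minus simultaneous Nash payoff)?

Work backward from Column's decision.
- T: BR = C, leader payoff 15.
- B: BR = C, leader payoff 2.
Player 1's induced payoffs are 15, 2, so Player 1 commits to T. Subgame-perfect outcome: (T, C) with payoffs (15, 15).
Under simultaneous play:
Player 1's best replies: L→B; C→T; R→T.
Column's best replies: T→C; B→C.
The unique mutual best reply is (T, C), giving (15, 15).
Player 1's commitment gain: 15 − 15 = 0.

0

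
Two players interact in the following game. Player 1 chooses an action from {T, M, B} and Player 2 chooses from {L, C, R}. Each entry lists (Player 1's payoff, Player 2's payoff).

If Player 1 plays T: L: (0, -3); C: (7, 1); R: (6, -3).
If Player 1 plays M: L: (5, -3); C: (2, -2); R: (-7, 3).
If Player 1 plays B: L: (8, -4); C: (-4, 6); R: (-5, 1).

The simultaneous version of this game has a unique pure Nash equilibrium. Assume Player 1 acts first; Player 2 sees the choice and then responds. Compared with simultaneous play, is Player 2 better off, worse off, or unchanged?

unchanged

Work backward from Player 2's decision.
- T: Player 2 compares -3, 1, -3 and picks C; Player 1 would get 7.
- M: Player 2 compares -3, -2, 3 and picks R; Player 1 would get -7.
- B: Player 2 compares -4, 6, 1 and picks C; Player 1 would get -4.
Maximizing over 7, -7, -4, Player 1 chooses T. Subgame-perfect outcome: (T, C) with payoffs (7, 1).
Now find the simultaneous Nash equilibrium.
Player 1's best replies: L→B; C→T; R→T.
Player 2's best replies: T→C; M→R; B→C.
The unique mutual best reply is (T, C), giving (7, 1).
Player 2 earns 1 sequentially versus 1 at the Nash outcome: unchanged.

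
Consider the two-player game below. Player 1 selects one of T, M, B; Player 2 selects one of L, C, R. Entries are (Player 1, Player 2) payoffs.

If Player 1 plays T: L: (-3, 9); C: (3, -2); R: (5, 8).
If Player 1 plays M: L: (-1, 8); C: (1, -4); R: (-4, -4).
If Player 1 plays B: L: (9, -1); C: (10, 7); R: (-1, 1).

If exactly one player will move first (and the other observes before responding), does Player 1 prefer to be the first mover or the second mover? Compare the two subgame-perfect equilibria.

first

If Player 1 leads: Player 2's best replies are T→L, M→L, B→C; Player 1's induced payoffs -3, -1, 10; outcome (B, C), payoffs (10, 7).
If Player 2 leads: Player 1's best replies are L→B, C→B, R→T; Player 2's induced payoffs -1, 7, 8; outcome (T, R), payoffs (5, 8).
Player 1 gets 10 moving first and 5 moving second, so Player 1 prefers to move first.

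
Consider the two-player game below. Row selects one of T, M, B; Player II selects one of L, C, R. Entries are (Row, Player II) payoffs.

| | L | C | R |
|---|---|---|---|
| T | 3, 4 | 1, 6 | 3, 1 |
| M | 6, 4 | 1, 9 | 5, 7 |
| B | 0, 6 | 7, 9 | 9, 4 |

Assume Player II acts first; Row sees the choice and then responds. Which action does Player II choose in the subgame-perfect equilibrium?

C

Backward induction with Player II moving first.
- L: BR = M, leader payoff 4.
- C: BR = B, leader payoff 9.
- R: BR = B, leader payoff 4.
Player II's induced payoffs are 4, 9, 4, so Player II commits to C. Subgame-perfect outcome: (B, C) with payoffs (7, 9).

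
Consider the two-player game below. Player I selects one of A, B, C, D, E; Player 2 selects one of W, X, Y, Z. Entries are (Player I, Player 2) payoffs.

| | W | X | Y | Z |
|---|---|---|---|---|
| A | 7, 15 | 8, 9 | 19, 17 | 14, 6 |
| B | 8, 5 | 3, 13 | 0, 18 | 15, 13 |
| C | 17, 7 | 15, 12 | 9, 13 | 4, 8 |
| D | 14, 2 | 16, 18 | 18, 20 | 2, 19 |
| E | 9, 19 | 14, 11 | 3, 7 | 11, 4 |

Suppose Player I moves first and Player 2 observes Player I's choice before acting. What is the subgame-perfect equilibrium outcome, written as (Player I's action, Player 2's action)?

Player 2 best-responds to each possible Player I move:
- A: BR = Y, leader payoff 19.
- B: BR = Y, leader payoff 0.
- C: BR = Y, leader payoff 9.
- D: BR = Y, leader payoff 18.
- E: BR = W, leader payoff 9.
Player I's induced payoffs are 19, 0, 9, 18, 9, so Player I commits to A. Subgame-perfect outcome: (A, Y) with payoffs (19, 17).

(A, Y)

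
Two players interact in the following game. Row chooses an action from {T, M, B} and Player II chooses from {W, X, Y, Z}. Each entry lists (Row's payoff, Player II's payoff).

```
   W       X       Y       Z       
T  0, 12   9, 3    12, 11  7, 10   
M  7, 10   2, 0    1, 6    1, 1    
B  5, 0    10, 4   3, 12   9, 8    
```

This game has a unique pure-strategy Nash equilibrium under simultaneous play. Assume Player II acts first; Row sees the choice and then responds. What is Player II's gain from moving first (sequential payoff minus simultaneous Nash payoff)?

1

Solve by backward induction (Player II leads).
- W → Row plays M (best of 0, 7, 5); Player II gets 10.
- X → Row plays B (best of 9, 2, 10); Player II gets 4.
- Y → Row plays T (best of 12, 1, 3); Player II gets 11.
- Z → Row plays B (best of 7, 1, 9); Player II gets 8.
Player II's induced payoffs are 10, 4, 11, 8, so Player II commits to Y. Subgame-perfect outcome: (T, Y) with payoffs (12, 11).
Under simultaneous play:
Row's best replies: W→M; X→B; Y→T; Z→B.
Player II's best replies: T→W; M→W; B→Y.
The unique mutual best reply is (M, W), giving (7, 10).
Player II's commitment gain: 11 − 10 = 1.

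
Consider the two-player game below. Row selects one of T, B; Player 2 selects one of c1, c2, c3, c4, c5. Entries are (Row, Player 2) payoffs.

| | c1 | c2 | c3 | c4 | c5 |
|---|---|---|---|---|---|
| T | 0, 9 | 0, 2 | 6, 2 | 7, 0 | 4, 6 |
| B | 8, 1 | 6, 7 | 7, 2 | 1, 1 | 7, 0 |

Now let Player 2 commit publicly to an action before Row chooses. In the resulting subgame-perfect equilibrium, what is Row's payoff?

Work backward from Row's decision.
- c1 → Row plays B (best of 0, 8); Player 2 gets 1.
- c2 → Row plays B (best of 0, 6); Player 2 gets 7.
- c3 → Row plays B (best of 6, 7); Player 2 gets 2.
- c4 → Row plays T (best of 7, 1); Player 2 gets 0.
- c5 → Row plays B (best of 4, 7); Player 2 gets 0.
Among 1, 7, 2, 0, 0, the best is 7 at c2. Subgame-perfect outcome: (B, c2) with payoffs (6, 7).

6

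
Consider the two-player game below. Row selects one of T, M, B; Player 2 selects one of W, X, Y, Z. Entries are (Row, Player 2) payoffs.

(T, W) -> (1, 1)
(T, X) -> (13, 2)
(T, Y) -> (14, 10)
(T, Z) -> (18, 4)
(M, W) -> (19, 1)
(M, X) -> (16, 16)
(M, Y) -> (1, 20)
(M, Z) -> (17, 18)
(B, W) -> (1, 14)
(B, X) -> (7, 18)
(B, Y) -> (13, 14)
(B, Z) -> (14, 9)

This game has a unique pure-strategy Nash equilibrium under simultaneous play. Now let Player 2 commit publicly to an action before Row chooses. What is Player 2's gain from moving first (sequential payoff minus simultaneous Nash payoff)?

6

Solve by backward induction (Player 2 leads).
- W: BR = M, leader payoff 1.
- X: BR = M, leader payoff 16.
- Y: BR = T, leader payoff 10.
- Z: BR = T, leader payoff 4.
Player 2's induced payoffs are 1, 16, 10, 4, so Player 2 commits to X. Subgame-perfect outcome: (M, X) with payoffs (16, 16).
For the simultaneous game, intersect best replies.
Row's best replies: W→M; X→M; Y→T; Z→T.
Player 2's best replies: T→Y; M→Y; B→X.
The unique mutual best reply is (T, Y), giving (14, 10).
Player 2's commitment gain: 16 − 10 = 6.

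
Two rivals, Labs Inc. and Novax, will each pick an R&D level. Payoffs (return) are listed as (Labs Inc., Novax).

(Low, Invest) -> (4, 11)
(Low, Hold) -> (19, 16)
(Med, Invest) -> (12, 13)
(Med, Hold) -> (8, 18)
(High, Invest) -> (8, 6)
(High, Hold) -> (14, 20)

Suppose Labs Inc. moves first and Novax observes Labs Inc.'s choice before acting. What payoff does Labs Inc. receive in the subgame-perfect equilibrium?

Solve by backward induction (Labs Inc. leads).
- Low: BR = Hold, leader payoff 19.
- Med: BR = Hold, leader payoff 8.
- High: BR = Hold, leader payoff 14.
Labs Inc.'s induced payoffs are 19, 8, 14, so Labs Inc. commits to Low. Subgame-perfect outcome: (Low, Hold) with payoffs (19, 16).

19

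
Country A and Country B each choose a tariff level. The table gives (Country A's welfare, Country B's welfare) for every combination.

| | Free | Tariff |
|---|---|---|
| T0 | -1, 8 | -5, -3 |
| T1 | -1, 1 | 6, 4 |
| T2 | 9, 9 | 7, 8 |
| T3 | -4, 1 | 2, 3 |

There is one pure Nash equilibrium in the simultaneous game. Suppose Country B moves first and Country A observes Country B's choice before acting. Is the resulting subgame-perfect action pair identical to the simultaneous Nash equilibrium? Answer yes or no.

Work backward from Country A's decision.
- Free: Country A compares -1, -1, 9, -4 and picks T2; Country B would get 9.
- Tariff: Country A compares -5, 6, 7, 2 and picks T2; Country B would get 8.
Maximizing over 9, 8, Country B chooses Free. Subgame-perfect outcome: (T2, Free) with payoffs (9, 9).
Under simultaneous play:
Country A's best replies: Free→T2; Tariff→T2.
Country B's best replies: T0→Free; T1→Tariff; T2→Free; T3→Tariff.
Only (T2, Free) has each player best-responding; Nash payoffs (9, 9).
Sequential outcome (T2, Free) coincides with the Nash profile (T2, Free).

yes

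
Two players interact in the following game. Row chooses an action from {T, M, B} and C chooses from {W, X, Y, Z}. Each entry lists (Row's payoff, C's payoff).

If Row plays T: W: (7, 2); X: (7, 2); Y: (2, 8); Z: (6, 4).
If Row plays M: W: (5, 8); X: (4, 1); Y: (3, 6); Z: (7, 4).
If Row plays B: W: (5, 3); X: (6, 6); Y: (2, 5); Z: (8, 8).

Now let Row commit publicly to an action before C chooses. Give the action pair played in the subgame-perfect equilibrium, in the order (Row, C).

(B, Z)

Solve by backward induction (Row leads).
- T → C plays Y (best of 2, 2, 8, 4); Row gets 2.
- M → C plays W (best of 8, 1, 6, 4); Row gets 5.
- B → C plays Z (best of 3, 6, 5, 8); Row gets 8.
Maximizing over 2, 5, 8, Row chooses B. Subgame-perfect outcome: (B, Z) with payoffs (8, 8).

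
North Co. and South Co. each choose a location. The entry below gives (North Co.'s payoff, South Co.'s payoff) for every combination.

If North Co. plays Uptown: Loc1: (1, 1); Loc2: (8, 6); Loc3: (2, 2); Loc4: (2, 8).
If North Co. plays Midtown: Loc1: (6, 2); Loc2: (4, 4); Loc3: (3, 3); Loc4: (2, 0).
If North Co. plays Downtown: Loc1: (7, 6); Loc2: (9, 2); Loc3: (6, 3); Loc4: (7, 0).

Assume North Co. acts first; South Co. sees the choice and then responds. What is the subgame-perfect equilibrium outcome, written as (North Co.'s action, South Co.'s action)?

Work backward from South Co.'s decision.
- Uptown: BR = Loc4, leader payoff 2.
- Midtown: BR = Loc2, leader payoff 4.
- Downtown: BR = Loc1, leader payoff 7.
Among 2, 4, 7, the best is 7 at Downtown. Subgame-perfect outcome: (Downtown, Loc1) with payoffs (7, 6).

(Downtown, Loc1)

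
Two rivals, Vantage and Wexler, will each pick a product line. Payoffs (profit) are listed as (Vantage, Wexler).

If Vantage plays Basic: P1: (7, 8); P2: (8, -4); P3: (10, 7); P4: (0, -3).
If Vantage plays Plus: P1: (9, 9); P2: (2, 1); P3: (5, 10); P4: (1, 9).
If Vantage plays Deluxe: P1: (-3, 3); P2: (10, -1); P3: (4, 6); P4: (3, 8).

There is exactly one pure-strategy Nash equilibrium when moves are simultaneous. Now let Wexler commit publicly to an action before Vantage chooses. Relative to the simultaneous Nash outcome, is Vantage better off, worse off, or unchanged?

Backward induction with Wexler moving first.
- P1: BR = Plus, leader payoff 9.
- P2: BR = Deluxe, leader payoff -1.
- P3: BR = Basic, leader payoff 7.
- P4: BR = Deluxe, leader payoff 8.
Maximizing over 9, -1, 7, 8, Wexler chooses P1. Subgame-perfect outcome: (Plus, P1) with payoffs (9, 9).
Under simultaneous play:
Vantage's best replies: P1→Plus; P2→Deluxe; P3→Basic; P4→Deluxe.
Wexler's best replies: Basic→P1; Plus→P3; Deluxe→P4.
Only (Deluxe, P4) has each player best-responding; Nash payoffs (3, 8).
Vantage earns 9 sequentially versus 3 at the Nash outcome: better off.

better off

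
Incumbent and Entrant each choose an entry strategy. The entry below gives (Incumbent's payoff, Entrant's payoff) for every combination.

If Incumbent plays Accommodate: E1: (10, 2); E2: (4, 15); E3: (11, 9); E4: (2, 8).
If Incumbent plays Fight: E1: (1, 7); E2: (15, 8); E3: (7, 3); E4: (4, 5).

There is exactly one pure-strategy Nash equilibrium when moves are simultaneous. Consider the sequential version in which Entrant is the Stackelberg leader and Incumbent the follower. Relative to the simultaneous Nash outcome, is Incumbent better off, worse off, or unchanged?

Work backward from Incumbent's decision.
- E1: Incumbent compares 10, 1 and picks Accommodate; Entrant would get 2.
- E2: Incumbent compares 4, 15 and picks Fight; Entrant would get 8.
- E3: Incumbent compares 11, 7 and picks Accommodate; Entrant would get 9.
- E4: Incumbent compares 2, 4 and picks Fight; Entrant would get 5.
Among 2, 8, 9, 5, the best is 9 at E3. Subgame-perfect outcome: (Accommodate, E3) with payoffs (11, 9).
Now find the simultaneous Nash equilibrium.
Incumbent's best replies: E1→Accommodate; E2→Fight; E3→Accommodate; E4→Fight.
Entrant's best replies: Accommodate→E2; Fight→E2.
The unique mutual best reply is (Fight, E2), giving (15, 8).
Incumbent earns 11 sequentially versus 15 at the Nash outcome: worse off.

worse off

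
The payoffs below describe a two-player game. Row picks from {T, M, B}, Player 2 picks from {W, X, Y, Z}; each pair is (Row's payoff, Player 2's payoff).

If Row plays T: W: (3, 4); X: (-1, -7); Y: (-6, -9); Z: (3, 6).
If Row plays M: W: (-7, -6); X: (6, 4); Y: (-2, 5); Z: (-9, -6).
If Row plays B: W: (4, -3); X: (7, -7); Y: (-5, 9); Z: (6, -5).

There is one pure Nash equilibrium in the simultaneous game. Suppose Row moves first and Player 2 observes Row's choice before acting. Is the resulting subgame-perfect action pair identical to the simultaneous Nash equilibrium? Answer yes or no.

no

Work backward from Player 2's decision.
- T → Player 2 plays Z (best of 4, -7, -9, 6); Row gets 3.
- M → Player 2 plays Y (best of -6, 4, 5, -6); Row gets -2.
- B → Player 2 plays Y (best of -3, -7, 9, -5); Row gets -5.
Row's induced payoffs are 3, -2, -5, so Row commits to T. Subgame-perfect outcome: (T, Z) with payoffs (3, 6).
Now find the simultaneous Nash equilibrium.
Row's best replies: W→B; X→B; Y→M; Z→B.
Player 2's best replies: T→Z; M→Y; B→Y.
Only (M, Y) has each player best-responding; Nash payoffs (-2, 5).
Sequential outcome (T, Z) differs from the Nash profile (M, Y).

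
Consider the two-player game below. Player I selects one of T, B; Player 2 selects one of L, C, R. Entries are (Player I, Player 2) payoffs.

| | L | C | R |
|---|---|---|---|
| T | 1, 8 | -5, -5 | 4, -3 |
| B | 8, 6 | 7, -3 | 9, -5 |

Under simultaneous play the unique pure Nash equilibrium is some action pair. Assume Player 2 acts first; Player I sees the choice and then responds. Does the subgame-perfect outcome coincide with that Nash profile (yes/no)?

Player I best-responds to each possible Player 2 move:
- L → Player I plays B (best of 1, 8); Player 2 gets 6.
- C → Player I plays B (best of -5, 7); Player 2 gets -3.
- R → Player I plays B (best of 4, 9); Player 2 gets -5.
Among 6, -3, -5, the best is 6 at L. Subgame-perfect outcome: (B, L) with payoffs (8, 6).
Under simultaneous play:
Player I's best replies: L→B; C→B; R→B.
Player 2's best replies: T→L; B→L.
The unique mutual best reply is (B, L), giving (8, 6).
Sequential outcome (B, L) coincides with the Nash profile (B, L).

yes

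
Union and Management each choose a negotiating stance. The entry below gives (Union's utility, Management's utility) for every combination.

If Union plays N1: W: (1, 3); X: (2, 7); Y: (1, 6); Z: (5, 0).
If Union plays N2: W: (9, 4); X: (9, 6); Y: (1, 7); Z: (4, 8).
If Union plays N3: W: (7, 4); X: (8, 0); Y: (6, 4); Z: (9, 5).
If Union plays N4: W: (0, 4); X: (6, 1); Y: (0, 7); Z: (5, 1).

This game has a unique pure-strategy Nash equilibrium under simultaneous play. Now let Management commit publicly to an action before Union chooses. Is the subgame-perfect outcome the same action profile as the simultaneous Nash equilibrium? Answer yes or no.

Solve by backward induction (Management leads).
- W: BR = N2, leader payoff 4.
- X: BR = N2, leader payoff 6.
- Y: BR = N3, leader payoff 4.
- Z: BR = N3, leader payoff 5.
Maximizing over 4, 6, 4, 5, Management chooses X. Subgame-perfect outcome: (N2, X) with payoffs (9, 6).
For the simultaneous game, intersect best replies.
Union's best replies: W→N2; X→N2; Y→N3; Z→N3.
Management's best replies: N1→X; N2→Z; N3→Z; N4→Y.
The unique mutual best reply is (N3, Z), giving (9, 5).
Sequential outcome (N2, X) differs from the Nash profile (N3, Z).

no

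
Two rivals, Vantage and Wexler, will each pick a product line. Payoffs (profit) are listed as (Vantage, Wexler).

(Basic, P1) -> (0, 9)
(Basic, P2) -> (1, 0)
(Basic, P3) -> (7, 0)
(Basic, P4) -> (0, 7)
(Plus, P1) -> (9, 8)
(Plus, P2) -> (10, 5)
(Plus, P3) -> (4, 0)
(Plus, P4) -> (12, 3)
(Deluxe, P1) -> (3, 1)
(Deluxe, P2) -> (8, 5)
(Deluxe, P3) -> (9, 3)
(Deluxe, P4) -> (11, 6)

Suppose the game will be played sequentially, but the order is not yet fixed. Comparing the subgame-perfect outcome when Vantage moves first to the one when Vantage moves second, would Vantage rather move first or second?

first

If Vantage leads: Wexler's best replies are Basic→P1, Plus→P1, Deluxe→P4; Vantage's induced payoffs 0, 9, 11; outcome (Deluxe, P4), payoffs (11, 6).
If Wexler leads: Vantage's best replies are P1→Plus, P2→Plus, P3→Deluxe, P4→Plus; Wexler's induced payoffs 8, 5, 3, 3; outcome (Plus, P1), payoffs (9, 8).
Vantage gets 11 moving first and 9 moving second, so Vantage prefers to move first.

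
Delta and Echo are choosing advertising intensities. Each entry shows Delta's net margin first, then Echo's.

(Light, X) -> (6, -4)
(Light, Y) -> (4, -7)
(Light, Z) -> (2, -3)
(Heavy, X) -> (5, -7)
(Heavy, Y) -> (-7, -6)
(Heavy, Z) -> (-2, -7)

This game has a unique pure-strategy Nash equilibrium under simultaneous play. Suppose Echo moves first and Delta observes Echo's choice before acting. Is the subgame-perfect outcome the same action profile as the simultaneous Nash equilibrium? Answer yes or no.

Solve by backward induction (Echo leads).
- X → Delta plays Light (best of 6, 5); Echo gets -4.
- Y → Delta plays Light (best of 4, -7); Echo gets -7.
- Z → Delta plays Light (best of 2, -2); Echo gets -3.
Maximizing over -4, -7, -3, Echo chooses Z. Subgame-perfect outcome: (Light, Z) with payoffs (2, -3).
Now find the simultaneous Nash equilibrium.
Delta's best replies: X→Light; Y→Light; Z→Light.
Echo's best replies: Light→Z; Heavy→Y.
Only (Light, Z) has each player best-responding; Nash payoffs (2, -3).
Sequential outcome (Light, Z) coincides with the Nash profile (Light, Z).

yes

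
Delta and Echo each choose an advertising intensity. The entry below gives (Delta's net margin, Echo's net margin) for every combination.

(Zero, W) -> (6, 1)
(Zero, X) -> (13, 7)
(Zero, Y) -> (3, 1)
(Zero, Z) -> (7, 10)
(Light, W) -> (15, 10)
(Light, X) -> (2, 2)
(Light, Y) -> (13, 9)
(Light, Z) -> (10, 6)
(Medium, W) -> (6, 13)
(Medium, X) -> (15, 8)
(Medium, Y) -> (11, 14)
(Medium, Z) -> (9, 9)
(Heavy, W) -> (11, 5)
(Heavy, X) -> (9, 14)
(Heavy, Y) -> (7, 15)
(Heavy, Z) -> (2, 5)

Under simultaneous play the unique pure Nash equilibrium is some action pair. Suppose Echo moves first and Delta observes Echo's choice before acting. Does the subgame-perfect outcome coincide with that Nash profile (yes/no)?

yes

Backward induction with Echo moving first.
- W: BR = Light, leader payoff 10.
- X: BR = Medium, leader payoff 8.
- Y: BR = Light, leader payoff 9.
- Z: BR = Light, leader payoff 6.
Echo's induced payoffs are 10, 8, 9, 6, so Echo commits to W. Subgame-perfect outcome: (Light, W) with payoffs (15, 10).
Now find the simultaneous Nash equilibrium.
Delta's best replies: W→Light; X→Medium; Y→Light; Z→Light.
Echo's best replies: Zero→Z; Light→W; Medium→Y; Heavy→Y.
Only (Light, W) has each player best-responding; Nash payoffs (15, 10).
Sequential outcome (Light, W) coincides with the Nash profile (Light, W).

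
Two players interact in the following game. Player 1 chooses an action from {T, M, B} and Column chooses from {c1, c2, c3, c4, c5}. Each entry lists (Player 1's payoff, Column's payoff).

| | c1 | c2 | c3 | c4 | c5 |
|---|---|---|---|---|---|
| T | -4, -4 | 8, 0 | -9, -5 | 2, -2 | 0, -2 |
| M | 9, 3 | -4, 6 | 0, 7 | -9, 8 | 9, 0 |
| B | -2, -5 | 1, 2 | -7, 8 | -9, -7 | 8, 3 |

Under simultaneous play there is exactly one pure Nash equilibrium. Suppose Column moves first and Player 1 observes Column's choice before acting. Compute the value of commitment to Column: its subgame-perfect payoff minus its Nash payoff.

Backward induction with Column moving first.
- c1 → Player 1 plays M (best of -4, 9, -2); Column gets 3.
- c2 → Player 1 plays T (best of 8, -4, 1); Column gets 0.
- c3 → Player 1 plays M (best of -9, 0, -7); Column gets 7.
- c4 → Player 1 plays T (best of 2, -9, -9); Column gets -2.
- c5 → Player 1 plays M (best of 0, 9, 8); Column gets 0.
Column's induced payoffs are 3, 0, 7, -2, 0, so Column commits to c3. Subgame-perfect outcome: (M, c3) with payoffs (0, 7).
For the simultaneous game, intersect best replies.
Player 1's best replies: c1→M; c2→T; c3→M; c4→T; c5→M.
Column's best replies: T→c2; M→c4; B→c3.
The unique mutual best reply is (T, c2), giving (8, 0).
Column's commitment gain: 7 − 0 = 7.

7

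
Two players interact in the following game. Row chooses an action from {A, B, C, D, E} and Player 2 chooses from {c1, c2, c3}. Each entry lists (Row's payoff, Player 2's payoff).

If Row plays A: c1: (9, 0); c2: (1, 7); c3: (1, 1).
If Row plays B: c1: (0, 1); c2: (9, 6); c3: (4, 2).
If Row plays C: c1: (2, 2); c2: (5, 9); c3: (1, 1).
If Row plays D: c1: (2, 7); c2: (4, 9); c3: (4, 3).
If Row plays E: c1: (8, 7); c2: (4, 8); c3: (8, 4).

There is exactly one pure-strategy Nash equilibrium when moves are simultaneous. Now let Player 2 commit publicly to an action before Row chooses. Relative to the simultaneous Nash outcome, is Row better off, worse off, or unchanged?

unchanged

Work backward from Row's decision.
- c1: Row compares 9, 0, 2, 2, 8 and picks A; Player 2 would get 0.
- c2: Row compares 1, 9, 5, 4, 4 and picks B; Player 2 would get 6.
- c3: Row compares 1, 4, 1, 4, 8 and picks E; Player 2 would get 4.
Among 0, 6, 4, the best is 6 at c2. Subgame-perfect outcome: (B, c2) with payoffs (9, 6).
Under simultaneous play:
Row's best replies: c1→A; c2→B; c3→E.
Player 2's best replies: A→c2; B→c2; C→c2; D→c2; E→c2.
The unique mutual best reply is (B, c2), giving (9, 6).
Row earns 9 sequentially versus 9 at the Nash outcome: unchanged.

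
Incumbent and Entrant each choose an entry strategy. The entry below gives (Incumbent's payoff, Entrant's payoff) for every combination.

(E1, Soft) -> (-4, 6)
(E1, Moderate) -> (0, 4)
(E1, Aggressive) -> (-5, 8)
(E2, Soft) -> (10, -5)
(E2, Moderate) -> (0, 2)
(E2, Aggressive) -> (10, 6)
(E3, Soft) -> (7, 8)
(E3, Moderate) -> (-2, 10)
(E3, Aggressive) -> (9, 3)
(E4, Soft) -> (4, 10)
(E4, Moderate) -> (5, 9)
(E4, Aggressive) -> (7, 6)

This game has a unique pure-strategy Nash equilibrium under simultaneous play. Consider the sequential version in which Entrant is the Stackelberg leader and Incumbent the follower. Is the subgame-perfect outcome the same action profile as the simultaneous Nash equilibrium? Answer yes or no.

Solve by backward induction (Entrant leads).
- Soft → Incumbent plays E2 (best of -4, 10, 7, 4); Entrant gets -5.
- Moderate → Incumbent plays E4 (best of 0, 0, -2, 5); Entrant gets 9.
- Aggressive → Incumbent plays E2 (best of -5, 10, 9, 7); Entrant gets 6.
Maximizing over -5, 9, 6, Entrant chooses Moderate. Subgame-perfect outcome: (E4, Moderate) with payoffs (5, 9).
Now find the simultaneous Nash equilibrium.
Incumbent's best replies: Soft→E2; Moderate→E4; Aggressive→E2.
Entrant's best replies: E1→Aggressive; E2→Aggressive; E3→Moderate; E4→Soft.
Only (E2, Aggressive) has each player best-responding; Nash payoffs (10, 6).
Sequential outcome (E4, Moderate) differs from the Nash profile (E2, Aggressive).

no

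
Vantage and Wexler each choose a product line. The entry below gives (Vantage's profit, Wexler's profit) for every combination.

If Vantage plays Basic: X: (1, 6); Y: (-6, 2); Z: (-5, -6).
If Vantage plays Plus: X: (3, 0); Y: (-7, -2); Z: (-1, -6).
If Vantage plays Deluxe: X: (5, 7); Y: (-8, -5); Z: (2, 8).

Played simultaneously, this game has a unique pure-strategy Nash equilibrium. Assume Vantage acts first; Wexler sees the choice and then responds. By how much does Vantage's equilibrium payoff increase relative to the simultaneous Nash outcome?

1

Work backward from Wexler's decision.
- Basic: BR = X, leader payoff 1.
- Plus: BR = X, leader payoff 3.
- Deluxe: BR = Z, leader payoff 2.
Maximizing over 1, 3, 2, Vantage chooses Plus. Subgame-perfect outcome: (Plus, X) with payoffs (3, 0).
Now find the simultaneous Nash equilibrium.
Vantage's best replies: X→Deluxe; Y→Basic; Z→Deluxe.
Wexler's best replies: Basic→X; Plus→X; Deluxe→Z.
Only (Deluxe, Z) has each player best-responding; Nash payoffs (2, 8).
Vantage's commitment gain: 3 − 2 = 1.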